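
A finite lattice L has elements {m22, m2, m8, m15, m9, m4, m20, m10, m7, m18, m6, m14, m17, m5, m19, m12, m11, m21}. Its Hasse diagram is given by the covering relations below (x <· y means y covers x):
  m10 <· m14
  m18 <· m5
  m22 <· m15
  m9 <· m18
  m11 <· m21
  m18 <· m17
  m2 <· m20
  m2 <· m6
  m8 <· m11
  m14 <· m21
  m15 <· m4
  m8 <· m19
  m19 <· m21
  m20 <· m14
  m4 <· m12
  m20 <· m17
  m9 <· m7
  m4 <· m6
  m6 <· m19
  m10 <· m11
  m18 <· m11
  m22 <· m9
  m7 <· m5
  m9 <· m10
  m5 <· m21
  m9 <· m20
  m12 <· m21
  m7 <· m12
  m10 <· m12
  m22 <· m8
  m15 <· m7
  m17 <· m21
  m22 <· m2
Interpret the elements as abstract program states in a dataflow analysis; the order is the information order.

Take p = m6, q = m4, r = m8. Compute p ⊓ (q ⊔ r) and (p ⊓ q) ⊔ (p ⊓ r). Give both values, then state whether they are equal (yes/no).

m6; m4; no

q ⊔ r = m19, so p ⊓ (q ⊔ r) = m6 ⊓ m19 = m6.
p ⊓ q = m4 and p ⊓ r = m22, so (p ⊓ q) ⊔ (p ⊓ r) = m4 ⊔ m22 = m4.
Equal: no.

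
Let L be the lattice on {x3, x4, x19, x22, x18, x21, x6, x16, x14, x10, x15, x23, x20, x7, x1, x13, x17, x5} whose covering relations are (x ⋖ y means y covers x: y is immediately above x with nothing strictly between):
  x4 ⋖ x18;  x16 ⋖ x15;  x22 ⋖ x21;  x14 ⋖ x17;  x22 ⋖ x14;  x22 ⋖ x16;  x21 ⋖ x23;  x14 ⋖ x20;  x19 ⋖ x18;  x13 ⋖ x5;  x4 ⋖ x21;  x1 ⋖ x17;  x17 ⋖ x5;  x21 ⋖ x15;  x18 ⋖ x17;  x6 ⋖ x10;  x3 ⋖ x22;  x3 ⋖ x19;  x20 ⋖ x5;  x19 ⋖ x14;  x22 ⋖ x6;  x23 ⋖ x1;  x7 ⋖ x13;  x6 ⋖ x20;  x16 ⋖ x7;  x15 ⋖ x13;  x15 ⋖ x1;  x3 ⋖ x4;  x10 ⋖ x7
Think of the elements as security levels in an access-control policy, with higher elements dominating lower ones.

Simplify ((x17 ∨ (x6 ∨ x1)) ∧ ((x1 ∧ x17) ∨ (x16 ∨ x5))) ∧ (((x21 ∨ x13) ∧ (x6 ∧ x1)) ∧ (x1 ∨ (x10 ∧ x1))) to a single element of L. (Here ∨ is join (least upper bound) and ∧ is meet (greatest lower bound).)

x22

x6 ∨ x1 = x5
x17 ∨ x5 = x5
x1 ∧ x17 = x1
x16 ∨ x5 = x5
x1 ∨ x5 = x5
x5 ∧ x5 = x5
x21 ∨ x13 = x13
x6 ∧ x1 = x22
x13 ∧ x22 = x22
x10 ∧ x1 = x22
x1 ∨ x22 = x1
x22 ∧ x1 = x22
x5 ∧ x22 = x22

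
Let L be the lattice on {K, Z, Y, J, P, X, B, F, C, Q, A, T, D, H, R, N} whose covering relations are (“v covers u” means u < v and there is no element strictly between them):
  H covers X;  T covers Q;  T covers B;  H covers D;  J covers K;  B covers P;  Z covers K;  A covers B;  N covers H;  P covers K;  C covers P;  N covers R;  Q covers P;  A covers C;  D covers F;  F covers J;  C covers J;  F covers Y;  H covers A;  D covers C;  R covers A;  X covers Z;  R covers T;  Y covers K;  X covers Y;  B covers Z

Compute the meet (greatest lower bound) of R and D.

Common lower bounds of {R, D}: C, J, K, P.
The greatest among these is C.

C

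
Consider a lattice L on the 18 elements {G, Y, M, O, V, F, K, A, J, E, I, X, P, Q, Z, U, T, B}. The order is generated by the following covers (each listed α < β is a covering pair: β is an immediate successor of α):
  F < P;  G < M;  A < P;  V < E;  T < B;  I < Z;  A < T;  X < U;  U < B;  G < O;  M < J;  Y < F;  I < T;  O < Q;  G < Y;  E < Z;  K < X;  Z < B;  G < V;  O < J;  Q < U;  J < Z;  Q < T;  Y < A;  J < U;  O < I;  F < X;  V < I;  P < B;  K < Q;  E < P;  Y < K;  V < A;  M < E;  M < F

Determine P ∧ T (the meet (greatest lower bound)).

Common lower bounds of {P, T}: A, G, V, Y.
The greatest among these is A.

A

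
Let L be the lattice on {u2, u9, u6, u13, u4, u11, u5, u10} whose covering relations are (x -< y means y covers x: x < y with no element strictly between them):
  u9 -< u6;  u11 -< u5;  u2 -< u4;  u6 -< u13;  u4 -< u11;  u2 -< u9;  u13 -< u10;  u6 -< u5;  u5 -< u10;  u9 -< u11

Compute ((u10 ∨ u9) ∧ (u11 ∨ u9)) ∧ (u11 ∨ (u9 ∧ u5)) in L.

u10 ∨ u9 = u10
u11 ∨ u9 = u11
u10 ∧ u11 = u11
u9 ∧ u5 = u9
u11 ∨ u9 = u11
u11 ∧ u11 = u11

u11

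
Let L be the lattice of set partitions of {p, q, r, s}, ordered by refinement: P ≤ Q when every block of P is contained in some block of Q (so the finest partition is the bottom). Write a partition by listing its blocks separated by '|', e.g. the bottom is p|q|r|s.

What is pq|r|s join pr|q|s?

pqr|s

The join of pq|r|s and pr|q|s merges any blocks that overlap across the partitions, giving pqr|s.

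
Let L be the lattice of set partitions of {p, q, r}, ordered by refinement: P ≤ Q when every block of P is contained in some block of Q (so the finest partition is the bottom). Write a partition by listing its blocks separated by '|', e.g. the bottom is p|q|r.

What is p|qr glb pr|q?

p|q|r

Common lower bounds of {p|qr, pr|q}: p|q|r.
The greatest among these is p|q|r.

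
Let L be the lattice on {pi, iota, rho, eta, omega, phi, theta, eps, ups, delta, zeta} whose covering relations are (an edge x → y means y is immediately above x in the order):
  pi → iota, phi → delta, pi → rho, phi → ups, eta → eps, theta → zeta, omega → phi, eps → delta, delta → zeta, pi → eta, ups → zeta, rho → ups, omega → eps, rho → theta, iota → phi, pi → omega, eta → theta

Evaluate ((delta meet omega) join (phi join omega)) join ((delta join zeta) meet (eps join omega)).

delta ∧ omega = omega
phi ∨ omega = phi
omega ∨ phi = phi
delta ∨ zeta = zeta
eps ∨ omega = eps
zeta ∧ eps = eps
phi ∨ eps = delta

delta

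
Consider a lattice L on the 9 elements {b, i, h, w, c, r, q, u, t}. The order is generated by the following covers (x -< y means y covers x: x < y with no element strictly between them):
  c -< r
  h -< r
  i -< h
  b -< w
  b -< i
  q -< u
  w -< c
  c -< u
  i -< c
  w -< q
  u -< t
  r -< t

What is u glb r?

Common lower bounds of {u, r}: b, c, i, w.
The greatest among these is c.

c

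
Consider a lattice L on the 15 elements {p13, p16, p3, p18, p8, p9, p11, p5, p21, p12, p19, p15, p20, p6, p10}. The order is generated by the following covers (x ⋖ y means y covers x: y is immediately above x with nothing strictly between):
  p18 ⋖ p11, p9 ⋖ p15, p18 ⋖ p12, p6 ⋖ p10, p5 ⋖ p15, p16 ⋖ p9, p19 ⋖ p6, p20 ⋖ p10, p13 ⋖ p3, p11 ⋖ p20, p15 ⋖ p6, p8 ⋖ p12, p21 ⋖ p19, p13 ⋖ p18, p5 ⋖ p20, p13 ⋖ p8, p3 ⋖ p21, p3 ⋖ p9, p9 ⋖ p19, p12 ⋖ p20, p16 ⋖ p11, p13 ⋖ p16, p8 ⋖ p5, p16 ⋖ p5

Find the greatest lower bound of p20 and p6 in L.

Common lower bounds of {p20, p6}: p13, p16, p5, p8.
The greatest among these is p5.

p5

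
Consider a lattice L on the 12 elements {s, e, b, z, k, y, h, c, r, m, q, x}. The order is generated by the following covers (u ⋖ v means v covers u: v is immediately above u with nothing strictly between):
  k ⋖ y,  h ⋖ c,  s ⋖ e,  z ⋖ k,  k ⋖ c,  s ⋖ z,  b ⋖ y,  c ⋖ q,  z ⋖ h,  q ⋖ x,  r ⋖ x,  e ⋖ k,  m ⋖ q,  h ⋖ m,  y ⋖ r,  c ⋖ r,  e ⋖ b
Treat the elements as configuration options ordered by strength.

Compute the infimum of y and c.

Common lower bounds of {y, c}: e, k, s, z.
The greatest among these is k.

k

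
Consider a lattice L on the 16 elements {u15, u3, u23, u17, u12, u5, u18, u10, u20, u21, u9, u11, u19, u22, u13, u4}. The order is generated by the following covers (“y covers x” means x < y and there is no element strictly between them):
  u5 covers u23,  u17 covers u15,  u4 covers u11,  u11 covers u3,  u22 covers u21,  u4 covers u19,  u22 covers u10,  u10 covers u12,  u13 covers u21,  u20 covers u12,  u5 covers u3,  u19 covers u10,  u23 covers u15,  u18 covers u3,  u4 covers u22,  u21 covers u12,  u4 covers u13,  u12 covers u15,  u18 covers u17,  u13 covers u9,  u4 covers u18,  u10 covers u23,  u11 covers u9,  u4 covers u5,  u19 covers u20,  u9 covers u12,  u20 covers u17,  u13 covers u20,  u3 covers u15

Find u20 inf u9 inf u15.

u15

Common lower bounds of {u20, u9, u15}: u15.
The greatest among these is u15.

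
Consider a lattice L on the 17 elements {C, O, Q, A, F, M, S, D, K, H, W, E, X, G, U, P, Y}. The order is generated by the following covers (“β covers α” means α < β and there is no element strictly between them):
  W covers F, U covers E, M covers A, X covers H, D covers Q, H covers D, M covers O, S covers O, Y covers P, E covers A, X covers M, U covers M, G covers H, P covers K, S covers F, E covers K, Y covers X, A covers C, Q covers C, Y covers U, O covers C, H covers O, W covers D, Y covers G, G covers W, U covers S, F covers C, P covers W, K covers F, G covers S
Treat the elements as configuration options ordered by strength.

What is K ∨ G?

Common upper bounds of {K, G}: Y.
The least among these is Y.

Y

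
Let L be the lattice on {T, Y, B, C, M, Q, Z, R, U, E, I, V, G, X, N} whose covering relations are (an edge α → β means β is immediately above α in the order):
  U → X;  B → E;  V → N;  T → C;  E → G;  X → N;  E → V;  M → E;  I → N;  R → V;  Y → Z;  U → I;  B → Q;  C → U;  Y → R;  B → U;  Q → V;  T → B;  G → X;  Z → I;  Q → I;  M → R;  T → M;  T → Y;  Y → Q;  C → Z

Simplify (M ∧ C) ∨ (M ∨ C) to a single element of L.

M ∧ C = T
M ∨ C = X
T ∨ X = X

X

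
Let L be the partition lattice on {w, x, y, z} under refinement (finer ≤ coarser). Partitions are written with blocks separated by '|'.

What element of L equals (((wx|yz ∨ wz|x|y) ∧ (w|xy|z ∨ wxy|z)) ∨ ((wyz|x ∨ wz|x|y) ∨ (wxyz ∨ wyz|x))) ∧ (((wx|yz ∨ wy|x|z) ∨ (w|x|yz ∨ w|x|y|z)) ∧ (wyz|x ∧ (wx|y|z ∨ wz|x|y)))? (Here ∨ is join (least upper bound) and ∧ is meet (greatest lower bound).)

wx|yz ∨ wz|x|y = wxyz
w|xy|z ∨ wxy|z = wxy|z
wxyz ∧ wxy|z = wxy|z
wyz|x ∨ wz|x|y = wyz|x
wxyz ∨ wyz|x = wxyz
wyz|x ∨ wxyz = wxyz
wxy|z ∨ wxyz = wxyz
wx|yz ∨ wy|x|z = wxyz
w|x|yz ∨ w|x|y|z = w|x|yz
wxyz ∨ w|x|yz = wxyz
wx|y|z ∨ wz|x|y = wxz|y
wyz|x ∧ wxz|y = wz|x|y
wxyz ∧ wz|x|y = wz|x|y
wxyz ∧ wz|x|y = wz|x|y

wz|x|y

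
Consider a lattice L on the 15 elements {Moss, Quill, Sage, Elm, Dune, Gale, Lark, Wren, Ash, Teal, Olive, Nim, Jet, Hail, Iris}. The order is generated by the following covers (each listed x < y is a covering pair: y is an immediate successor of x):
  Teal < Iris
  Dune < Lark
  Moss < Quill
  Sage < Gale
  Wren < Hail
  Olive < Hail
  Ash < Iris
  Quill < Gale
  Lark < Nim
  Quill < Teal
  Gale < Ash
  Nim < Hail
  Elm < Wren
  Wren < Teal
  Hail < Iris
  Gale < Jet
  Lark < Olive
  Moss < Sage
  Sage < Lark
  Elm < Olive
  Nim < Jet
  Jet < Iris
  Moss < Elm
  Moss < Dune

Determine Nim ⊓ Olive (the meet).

Common lower bounds of {Nim, Olive}: Dune, Lark, Moss, Sage.
The greatest among these is Lark.

Lark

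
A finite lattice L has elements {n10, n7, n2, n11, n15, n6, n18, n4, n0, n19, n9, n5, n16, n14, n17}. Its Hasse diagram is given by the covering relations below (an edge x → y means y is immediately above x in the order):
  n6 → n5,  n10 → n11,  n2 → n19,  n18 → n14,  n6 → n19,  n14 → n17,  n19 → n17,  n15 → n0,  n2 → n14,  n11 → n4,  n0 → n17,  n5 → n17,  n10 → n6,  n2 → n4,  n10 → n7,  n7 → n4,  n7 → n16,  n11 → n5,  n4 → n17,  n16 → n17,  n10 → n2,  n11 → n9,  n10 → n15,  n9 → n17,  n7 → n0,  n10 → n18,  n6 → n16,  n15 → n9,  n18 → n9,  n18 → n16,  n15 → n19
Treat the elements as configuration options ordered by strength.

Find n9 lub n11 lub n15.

n9

Common upper bounds of {n9, n11, n15}: n17, n9.
The least among these is n9.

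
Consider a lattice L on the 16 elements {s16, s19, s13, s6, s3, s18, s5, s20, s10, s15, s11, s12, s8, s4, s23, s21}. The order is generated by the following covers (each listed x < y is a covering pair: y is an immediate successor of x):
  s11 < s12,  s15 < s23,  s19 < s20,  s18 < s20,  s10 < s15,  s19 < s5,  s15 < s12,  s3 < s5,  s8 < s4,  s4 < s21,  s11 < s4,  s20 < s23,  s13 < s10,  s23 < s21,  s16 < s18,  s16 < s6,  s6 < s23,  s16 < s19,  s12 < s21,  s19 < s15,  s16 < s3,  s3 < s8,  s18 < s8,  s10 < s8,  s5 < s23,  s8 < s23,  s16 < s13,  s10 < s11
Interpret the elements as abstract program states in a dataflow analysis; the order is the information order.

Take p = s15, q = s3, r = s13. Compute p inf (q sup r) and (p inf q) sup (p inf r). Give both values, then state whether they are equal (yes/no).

q sup r = s8, so p inf (q sup r) = s15 inf s8 = s10.
p inf q = s16 and p inf r = s13, so (p inf q) sup (p inf r) = s16 sup s13 = s13.
Equal: no.

s10; s13; no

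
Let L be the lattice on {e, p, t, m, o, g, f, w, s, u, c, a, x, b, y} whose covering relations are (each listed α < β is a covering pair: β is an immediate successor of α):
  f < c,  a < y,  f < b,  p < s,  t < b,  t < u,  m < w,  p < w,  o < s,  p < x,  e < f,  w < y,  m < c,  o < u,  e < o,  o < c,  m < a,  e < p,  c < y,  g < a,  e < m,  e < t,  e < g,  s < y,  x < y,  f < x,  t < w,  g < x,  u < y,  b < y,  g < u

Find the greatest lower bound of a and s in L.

Common lower bounds of {a, s}: e.
The greatest among these is e.

e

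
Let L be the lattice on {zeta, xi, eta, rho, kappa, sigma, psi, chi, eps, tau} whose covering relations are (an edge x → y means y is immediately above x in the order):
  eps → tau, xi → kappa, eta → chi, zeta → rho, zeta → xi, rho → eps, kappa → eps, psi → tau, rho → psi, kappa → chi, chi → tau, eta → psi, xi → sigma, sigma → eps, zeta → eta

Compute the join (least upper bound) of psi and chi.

Common upper bounds of {psi, chi}: tau.
The least among these is tau.

tau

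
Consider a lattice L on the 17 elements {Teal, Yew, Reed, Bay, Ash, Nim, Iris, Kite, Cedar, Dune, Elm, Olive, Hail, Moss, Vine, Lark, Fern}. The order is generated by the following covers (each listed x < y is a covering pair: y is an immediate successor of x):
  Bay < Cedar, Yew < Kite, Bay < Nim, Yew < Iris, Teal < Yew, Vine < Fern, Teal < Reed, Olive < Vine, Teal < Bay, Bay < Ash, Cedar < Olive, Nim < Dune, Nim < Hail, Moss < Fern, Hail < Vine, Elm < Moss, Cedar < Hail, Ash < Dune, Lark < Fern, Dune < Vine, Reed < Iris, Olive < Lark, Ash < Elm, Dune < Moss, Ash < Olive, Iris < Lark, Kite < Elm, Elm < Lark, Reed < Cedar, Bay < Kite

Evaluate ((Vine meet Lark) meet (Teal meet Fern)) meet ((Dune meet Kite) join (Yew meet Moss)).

Teal

Vine ∧ Lark = Olive
Teal ∧ Fern = Teal
Olive ∧ Teal = Teal
Dune ∧ Kite = Bay
Yew ∧ Moss = Yew
Bay ∨ Yew = Kite
Teal ∧ Kite = Teal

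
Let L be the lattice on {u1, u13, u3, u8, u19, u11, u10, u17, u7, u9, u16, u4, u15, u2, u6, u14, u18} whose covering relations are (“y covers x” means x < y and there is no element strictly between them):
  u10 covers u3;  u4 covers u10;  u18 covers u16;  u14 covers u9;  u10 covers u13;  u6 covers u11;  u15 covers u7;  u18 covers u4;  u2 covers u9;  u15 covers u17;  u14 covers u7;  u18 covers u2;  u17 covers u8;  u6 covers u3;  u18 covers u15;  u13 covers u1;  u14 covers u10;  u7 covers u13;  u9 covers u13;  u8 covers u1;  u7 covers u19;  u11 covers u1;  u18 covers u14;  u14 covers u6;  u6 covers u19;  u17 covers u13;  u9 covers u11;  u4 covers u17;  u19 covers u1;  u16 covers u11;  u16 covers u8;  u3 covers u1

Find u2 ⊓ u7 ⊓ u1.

u1

Common lower bounds of {u2, u7, u1}: u1.
The greatest among these is u1.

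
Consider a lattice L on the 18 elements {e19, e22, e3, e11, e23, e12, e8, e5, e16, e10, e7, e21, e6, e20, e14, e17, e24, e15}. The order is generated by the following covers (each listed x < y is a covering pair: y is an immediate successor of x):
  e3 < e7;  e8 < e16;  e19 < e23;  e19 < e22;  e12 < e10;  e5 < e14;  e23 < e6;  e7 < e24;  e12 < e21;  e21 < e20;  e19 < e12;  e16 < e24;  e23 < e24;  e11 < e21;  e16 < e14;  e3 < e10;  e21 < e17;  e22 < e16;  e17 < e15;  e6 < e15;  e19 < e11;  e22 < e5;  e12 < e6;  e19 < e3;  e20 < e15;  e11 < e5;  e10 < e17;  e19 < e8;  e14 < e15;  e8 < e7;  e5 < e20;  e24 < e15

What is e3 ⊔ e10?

Common upper bounds of {e3, e10}: e10, e15, e17.
The least among these is e10.

e10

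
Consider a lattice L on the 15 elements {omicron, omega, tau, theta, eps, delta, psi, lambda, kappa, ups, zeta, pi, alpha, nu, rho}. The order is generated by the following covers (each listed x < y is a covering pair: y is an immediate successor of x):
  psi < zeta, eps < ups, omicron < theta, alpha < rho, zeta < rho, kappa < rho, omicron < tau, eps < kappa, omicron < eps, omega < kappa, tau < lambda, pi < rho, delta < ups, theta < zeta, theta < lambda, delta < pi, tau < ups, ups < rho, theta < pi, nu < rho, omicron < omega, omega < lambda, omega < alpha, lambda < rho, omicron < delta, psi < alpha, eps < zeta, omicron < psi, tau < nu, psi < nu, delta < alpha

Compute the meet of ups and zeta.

Common lower bounds of {ups, zeta}: eps, omicron.
The greatest among these is eps.

eps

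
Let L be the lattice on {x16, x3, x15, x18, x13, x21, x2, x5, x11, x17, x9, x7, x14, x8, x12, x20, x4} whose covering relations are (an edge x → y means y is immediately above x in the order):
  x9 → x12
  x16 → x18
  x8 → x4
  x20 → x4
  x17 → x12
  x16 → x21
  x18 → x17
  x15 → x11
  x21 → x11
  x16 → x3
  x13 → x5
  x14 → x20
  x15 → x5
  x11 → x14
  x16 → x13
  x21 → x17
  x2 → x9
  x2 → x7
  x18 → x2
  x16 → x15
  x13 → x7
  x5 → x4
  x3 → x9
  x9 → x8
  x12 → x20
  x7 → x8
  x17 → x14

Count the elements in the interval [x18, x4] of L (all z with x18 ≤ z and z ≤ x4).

The interval [x18, x4] = {x12, x14, x17, x18, x2, x20, x4, x7, x8, x9}, which has 10 elements.

10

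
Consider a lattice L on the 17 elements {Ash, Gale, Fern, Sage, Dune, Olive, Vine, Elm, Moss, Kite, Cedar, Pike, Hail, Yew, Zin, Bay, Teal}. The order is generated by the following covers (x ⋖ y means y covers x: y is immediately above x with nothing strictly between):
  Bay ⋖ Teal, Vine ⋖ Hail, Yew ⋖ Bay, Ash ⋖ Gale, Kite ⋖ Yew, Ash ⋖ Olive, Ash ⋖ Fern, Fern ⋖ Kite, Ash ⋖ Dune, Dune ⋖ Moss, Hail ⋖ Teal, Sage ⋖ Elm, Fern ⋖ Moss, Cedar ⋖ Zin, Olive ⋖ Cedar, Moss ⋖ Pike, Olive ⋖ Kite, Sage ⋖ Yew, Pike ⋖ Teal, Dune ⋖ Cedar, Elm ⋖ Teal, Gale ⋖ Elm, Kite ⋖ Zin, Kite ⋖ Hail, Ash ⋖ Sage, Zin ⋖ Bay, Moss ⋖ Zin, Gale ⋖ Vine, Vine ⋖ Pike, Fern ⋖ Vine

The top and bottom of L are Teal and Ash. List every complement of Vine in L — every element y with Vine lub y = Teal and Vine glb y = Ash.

Cedar, Sage

Need y with Vine ∨ y = Teal and Vine ∧ y = Ash.
Checking each element gives: Cedar, Sage.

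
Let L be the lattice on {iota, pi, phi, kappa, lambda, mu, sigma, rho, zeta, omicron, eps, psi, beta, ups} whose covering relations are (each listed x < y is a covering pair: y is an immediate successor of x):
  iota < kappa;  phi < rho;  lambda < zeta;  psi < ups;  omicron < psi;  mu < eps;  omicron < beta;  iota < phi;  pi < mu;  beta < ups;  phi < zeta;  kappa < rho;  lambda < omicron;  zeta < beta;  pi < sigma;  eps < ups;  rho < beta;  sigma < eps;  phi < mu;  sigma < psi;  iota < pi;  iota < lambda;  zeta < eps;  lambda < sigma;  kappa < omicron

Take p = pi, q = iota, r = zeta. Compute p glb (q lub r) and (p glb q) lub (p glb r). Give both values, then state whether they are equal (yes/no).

iota; iota; yes

q lub r = zeta, so p glb (q lub r) = pi glb zeta = iota.
p glb q = iota and p glb r = iota, so (p glb q) lub (p glb r) = iota lub iota = iota.
Equal: yes.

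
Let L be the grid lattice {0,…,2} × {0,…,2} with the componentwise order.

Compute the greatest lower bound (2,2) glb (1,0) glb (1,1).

In a product of chains, the meet is componentwise min, giving (1,0).

(1,0)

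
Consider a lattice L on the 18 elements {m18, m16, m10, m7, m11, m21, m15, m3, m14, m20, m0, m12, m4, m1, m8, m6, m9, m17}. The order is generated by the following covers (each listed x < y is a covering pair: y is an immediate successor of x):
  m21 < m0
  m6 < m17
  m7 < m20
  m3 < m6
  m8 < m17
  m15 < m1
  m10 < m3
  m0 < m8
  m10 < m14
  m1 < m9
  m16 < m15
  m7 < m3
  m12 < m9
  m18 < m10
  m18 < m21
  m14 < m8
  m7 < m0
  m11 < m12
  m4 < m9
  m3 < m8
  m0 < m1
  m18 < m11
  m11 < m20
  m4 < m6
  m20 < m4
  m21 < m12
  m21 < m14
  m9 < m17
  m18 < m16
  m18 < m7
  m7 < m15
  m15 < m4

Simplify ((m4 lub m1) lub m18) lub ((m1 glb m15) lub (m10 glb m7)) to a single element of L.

m4 ∨ m1 = m9
m9 ∨ m18 = m9
m1 ∧ m15 = m15
m10 ∧ m7 = m18
m15 ∨ m18 = m15
m9 ∨ m15 = m9

m9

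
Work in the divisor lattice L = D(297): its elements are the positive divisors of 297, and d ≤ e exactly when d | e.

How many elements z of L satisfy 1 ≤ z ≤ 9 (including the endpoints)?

The interval [1, 9] = {1, 3, 9}, which has 3 elements.

3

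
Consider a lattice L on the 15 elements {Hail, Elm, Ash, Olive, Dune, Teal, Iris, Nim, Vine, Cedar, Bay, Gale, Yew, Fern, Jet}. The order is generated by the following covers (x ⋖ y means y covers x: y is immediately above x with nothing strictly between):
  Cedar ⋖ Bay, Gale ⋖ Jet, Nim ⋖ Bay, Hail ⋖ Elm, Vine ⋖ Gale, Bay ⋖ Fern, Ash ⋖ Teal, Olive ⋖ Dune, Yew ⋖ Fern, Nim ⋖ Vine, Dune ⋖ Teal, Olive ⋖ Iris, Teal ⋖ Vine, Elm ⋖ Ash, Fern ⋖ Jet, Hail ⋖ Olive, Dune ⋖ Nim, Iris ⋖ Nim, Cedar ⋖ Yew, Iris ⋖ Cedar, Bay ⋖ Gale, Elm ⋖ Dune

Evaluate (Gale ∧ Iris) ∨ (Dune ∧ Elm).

Gale ∧ Iris = Iris
Dune ∧ Elm = Elm
Iris ∨ Elm = Nim

Nim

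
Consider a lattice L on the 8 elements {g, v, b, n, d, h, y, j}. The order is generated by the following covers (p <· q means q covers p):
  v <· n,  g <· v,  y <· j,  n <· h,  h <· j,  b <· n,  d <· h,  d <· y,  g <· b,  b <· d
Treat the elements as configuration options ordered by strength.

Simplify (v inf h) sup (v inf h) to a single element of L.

v

v ∧ h = v
v ∧ h = v
v ∨ v = v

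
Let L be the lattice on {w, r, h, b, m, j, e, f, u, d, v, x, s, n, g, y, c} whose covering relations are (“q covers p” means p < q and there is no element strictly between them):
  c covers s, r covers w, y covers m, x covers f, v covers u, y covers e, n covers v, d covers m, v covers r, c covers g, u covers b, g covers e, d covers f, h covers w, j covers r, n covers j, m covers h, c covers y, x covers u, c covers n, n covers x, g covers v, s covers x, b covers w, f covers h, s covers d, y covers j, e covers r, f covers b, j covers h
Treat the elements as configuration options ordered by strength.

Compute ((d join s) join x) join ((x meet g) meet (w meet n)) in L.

d ∨ s = s
s ∨ x = s
x ∧ g = u
w ∧ n = w
u ∧ w = w
s ∨ w = s

s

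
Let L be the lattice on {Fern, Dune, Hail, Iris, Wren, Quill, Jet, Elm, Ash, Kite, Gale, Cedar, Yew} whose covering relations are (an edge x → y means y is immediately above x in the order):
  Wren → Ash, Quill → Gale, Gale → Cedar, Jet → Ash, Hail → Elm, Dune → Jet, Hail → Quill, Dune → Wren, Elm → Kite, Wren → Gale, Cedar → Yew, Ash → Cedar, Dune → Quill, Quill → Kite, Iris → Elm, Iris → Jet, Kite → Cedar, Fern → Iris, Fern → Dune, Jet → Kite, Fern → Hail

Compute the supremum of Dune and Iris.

Common upper bounds of {Dune, Iris}: Ash, Cedar, Jet, Kite, Yew.
The least among these is Jet.

Jet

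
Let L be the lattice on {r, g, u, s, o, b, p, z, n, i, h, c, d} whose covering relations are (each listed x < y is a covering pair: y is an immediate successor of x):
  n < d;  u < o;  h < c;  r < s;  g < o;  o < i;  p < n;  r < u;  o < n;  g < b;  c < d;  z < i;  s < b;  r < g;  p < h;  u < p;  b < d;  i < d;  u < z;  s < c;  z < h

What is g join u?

o

Common upper bounds of {g, u}: d, i, n, o.
The least among these is o.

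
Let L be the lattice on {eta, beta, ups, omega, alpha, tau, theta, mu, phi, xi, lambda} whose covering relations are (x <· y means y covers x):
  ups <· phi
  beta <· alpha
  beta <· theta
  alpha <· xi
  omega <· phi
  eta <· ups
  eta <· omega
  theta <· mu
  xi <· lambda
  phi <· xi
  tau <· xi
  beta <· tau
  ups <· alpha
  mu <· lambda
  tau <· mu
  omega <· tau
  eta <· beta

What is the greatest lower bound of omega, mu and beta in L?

eta

Common lower bounds of {omega, mu, beta}: eta.
The greatest among these is eta.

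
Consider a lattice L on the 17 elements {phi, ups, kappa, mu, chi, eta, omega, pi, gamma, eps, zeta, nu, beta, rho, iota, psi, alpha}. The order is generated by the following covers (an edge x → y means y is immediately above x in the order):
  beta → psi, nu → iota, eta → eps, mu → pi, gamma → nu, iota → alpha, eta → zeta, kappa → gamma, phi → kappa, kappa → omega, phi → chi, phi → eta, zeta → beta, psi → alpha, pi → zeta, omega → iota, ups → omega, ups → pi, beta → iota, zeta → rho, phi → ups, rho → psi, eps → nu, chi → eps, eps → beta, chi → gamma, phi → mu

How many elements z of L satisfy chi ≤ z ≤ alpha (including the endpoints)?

The interval [chi, alpha] = {alpha, beta, chi, eps, gamma, iota, nu, psi}, which has 8 elements.

8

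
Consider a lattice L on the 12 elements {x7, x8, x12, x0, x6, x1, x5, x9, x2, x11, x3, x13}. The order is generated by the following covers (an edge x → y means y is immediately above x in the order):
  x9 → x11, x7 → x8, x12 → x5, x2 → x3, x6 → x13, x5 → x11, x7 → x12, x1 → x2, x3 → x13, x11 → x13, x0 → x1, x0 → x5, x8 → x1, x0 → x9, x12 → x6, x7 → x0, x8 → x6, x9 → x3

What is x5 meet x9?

x0

Common lower bounds of {x5, x9}: x0, x7.
The greatest among these is x0.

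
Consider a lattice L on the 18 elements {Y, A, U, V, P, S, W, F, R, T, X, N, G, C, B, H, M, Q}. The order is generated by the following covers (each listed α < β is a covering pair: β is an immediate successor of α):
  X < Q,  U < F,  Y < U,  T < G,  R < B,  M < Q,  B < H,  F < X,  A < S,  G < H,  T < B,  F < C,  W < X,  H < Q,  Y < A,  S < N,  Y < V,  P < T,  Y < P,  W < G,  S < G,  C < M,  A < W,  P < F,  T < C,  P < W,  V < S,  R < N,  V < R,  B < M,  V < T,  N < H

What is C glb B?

T

Common lower bounds of {C, B}: P, T, V, Y.
The greatest among these is T.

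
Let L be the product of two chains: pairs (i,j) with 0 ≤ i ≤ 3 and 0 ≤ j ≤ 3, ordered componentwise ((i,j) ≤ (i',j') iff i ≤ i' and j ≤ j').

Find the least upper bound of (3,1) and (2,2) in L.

(3,2)

In a product of chains, the join is componentwise max, giving (3,2).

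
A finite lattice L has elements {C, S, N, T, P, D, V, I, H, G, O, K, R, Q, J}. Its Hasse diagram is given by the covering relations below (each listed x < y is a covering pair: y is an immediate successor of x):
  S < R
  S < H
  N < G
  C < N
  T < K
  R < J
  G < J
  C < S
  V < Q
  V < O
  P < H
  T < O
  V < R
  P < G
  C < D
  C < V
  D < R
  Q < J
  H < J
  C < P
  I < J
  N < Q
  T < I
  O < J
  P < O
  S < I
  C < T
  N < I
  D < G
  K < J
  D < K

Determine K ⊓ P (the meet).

C

Common lower bounds of {K, P}: C.
The greatest among these is C.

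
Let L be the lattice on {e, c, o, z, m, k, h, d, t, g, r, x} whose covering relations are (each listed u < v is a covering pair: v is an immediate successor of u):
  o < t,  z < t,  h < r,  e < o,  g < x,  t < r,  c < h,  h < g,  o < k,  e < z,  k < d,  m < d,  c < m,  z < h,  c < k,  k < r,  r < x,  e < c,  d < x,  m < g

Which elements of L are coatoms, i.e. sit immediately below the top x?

The coatoms are exactly the elements covered by x: d, g, r.

d, g, r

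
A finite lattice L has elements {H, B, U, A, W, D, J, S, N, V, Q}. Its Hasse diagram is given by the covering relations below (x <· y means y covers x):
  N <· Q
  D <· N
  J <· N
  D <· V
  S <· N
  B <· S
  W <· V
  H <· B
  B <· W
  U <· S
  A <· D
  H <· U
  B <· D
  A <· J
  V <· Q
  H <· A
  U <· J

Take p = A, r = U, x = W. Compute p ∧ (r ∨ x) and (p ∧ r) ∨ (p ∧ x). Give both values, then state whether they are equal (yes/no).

r ∨ x = Q, so p ∧ (r ∨ x) = A ∧ Q = A.
p ∧ r = H and p ∧ x = H, so (p ∧ r) ∨ (p ∧ x) = H ∨ H = H.
Equal: no.

A; H; no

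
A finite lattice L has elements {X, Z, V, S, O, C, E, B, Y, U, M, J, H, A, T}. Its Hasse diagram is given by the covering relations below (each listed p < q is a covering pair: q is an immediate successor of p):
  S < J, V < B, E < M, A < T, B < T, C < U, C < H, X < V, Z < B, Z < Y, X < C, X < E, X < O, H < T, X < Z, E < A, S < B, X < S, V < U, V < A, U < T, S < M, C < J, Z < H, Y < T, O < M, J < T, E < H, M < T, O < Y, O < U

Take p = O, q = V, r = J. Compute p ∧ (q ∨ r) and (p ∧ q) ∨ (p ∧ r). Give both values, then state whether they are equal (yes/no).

O; X; no

q ∨ r = T, so p ∧ (q ∨ r) = O ∧ T = O.
p ∧ q = X and p ∧ r = X, so (p ∧ q) ∨ (p ∧ r) = X ∨ X = X.
Equal: no.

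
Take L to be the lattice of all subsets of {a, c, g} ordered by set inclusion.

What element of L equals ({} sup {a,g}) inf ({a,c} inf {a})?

{} ∨ {a,g} = {a,g}
{a,c} ∧ {a} = {a}
{a,g} ∧ {a} = {a}

{a}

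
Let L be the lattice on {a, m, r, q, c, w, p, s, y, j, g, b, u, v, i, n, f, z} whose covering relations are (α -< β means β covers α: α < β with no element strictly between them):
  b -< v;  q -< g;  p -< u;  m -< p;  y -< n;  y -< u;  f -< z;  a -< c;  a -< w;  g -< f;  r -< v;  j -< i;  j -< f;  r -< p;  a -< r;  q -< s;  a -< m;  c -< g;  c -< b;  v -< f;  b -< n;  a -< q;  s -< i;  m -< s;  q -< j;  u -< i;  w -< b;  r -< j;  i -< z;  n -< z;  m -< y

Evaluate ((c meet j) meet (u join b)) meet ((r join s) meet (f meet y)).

c ∧ j = a
u ∨ b = z
a ∧ z = a
r ∨ s = i
f ∧ y = a
i ∧ a = a
a ∧ a = a

a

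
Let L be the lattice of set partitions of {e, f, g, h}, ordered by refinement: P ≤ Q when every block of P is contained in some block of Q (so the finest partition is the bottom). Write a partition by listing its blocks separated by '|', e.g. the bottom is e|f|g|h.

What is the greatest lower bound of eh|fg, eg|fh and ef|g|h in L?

e|f|g|h

The meet (common refinement) of eh|fg, eg|fh, ef|g|h intersects blocks pairwise, giving e|f|g|h.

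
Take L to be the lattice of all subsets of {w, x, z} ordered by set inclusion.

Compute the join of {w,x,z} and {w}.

{w,x,z}

Common upper bounds of {{w,x,z}, {w}}: {w,x,z}.
The least among these is {w,x,z}.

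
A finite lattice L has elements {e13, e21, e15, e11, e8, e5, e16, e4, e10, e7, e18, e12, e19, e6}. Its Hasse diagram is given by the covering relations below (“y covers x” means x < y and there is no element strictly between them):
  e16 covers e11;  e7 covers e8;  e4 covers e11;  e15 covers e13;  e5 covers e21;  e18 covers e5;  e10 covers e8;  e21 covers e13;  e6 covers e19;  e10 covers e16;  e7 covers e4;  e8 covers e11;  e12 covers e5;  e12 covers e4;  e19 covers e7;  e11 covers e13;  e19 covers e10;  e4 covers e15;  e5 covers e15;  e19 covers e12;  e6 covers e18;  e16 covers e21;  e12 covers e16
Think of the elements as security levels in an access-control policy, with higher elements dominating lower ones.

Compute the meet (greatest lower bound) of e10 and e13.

Common lower bounds of {e10, e13}: e13.
The greatest among these is e13.

e13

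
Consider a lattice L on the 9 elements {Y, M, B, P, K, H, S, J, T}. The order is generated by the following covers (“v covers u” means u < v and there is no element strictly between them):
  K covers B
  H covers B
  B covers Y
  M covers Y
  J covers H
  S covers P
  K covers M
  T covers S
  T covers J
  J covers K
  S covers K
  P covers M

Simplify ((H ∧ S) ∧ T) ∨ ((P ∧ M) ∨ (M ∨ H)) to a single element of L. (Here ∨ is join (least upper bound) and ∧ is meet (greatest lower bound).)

H ∧ S = B
B ∧ T = B
P ∧ M = M
M ∨ H = J
M ∨ J = J
B ∨ J = J

J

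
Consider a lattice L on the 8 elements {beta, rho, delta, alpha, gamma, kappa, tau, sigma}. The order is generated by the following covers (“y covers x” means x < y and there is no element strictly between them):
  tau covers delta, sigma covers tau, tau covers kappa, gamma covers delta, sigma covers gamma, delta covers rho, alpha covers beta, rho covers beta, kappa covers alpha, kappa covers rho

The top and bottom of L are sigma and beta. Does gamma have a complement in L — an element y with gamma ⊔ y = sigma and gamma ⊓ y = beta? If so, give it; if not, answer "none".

alpha

Need y with gamma ∨ y = sigma and gamma ∧ y = beta.
Checking each element gives: alpha.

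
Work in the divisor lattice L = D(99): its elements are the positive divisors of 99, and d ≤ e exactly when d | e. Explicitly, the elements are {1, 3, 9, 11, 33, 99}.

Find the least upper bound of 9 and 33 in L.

99

In the divisibility order, the join is the least common multiple: lcm(9, 33) = 99.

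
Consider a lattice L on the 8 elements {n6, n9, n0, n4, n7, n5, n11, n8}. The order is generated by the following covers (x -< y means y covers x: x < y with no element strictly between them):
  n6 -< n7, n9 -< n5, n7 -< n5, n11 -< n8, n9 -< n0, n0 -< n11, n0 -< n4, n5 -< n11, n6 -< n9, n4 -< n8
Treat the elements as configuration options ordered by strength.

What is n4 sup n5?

n8

Common upper bounds of {n4, n5}: n8.
The least among these is n8.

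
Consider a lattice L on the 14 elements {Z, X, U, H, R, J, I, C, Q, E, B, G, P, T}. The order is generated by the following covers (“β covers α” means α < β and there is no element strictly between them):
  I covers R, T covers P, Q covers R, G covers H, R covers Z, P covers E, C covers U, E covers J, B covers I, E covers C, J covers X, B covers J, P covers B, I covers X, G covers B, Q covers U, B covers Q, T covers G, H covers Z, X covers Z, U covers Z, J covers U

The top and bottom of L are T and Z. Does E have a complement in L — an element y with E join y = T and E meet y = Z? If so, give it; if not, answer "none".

H

Need y with E ∨ y = T and E ∧ y = Z.
Checking each element gives: H.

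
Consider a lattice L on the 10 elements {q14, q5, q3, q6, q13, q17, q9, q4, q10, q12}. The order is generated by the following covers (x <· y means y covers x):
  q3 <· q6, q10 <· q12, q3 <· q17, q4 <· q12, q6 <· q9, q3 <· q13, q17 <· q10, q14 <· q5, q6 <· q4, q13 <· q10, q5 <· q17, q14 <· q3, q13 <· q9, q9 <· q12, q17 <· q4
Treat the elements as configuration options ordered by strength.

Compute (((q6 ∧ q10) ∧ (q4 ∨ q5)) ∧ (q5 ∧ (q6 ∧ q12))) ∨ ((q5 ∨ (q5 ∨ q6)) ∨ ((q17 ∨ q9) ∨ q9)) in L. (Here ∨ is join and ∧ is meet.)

q6 ∧ q10 = q3
q4 ∨ q5 = q4
q3 ∧ q4 = q3
q6 ∧ q12 = q6
q5 ∧ q6 = q14
q3 ∧ q14 = q14
q5 ∨ q6 = q4
q5 ∨ q4 = q4
q17 ∨ q9 = q12
q12 ∨ q9 = q12
q4 ∨ q12 = q12
q14 ∨ q12 = q12

q12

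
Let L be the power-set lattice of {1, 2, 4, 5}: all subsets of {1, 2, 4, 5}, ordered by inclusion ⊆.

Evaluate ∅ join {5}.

∅ ∨ {5} = {5}

{5}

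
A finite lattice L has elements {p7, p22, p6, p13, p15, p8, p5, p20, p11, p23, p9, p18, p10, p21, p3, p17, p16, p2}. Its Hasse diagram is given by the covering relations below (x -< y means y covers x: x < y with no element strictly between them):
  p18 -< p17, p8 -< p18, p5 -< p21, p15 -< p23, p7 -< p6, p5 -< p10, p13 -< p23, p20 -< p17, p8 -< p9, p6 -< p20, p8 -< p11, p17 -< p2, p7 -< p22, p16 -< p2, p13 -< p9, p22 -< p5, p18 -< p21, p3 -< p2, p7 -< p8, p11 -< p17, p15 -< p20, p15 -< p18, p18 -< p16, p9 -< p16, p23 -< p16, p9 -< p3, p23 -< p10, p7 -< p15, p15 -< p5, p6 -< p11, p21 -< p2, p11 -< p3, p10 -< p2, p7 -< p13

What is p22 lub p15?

p5

Common upper bounds of {p22, p15}: p10, p2, p21, p5.
The least among these is p5.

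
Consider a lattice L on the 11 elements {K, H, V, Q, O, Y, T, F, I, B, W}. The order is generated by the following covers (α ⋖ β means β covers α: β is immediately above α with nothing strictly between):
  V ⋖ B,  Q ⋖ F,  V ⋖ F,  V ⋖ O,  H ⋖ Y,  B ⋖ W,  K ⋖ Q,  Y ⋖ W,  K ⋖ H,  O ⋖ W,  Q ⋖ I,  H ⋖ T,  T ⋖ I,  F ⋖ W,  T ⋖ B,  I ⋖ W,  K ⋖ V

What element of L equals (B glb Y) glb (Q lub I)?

H

B ∧ Y = H
Q ∨ I = I
H ∧ I = H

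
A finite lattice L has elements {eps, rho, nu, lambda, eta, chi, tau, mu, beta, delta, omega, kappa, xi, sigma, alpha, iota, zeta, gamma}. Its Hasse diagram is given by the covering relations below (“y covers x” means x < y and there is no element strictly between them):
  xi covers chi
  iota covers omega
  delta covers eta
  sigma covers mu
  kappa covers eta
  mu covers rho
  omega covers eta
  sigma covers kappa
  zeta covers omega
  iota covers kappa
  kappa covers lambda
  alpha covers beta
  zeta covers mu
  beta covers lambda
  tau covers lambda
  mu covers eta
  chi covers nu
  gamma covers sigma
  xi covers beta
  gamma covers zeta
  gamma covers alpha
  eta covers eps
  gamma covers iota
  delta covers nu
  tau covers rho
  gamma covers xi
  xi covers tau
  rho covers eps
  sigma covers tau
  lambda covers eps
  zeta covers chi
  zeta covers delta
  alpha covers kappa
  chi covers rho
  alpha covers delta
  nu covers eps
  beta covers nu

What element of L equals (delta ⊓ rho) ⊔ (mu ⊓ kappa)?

eta

delta ∧ rho = eps
mu ∧ kappa = eta
eps ∨ eta = eta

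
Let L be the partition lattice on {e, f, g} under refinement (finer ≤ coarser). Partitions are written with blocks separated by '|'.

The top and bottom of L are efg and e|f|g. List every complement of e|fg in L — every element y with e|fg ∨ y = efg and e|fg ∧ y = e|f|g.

ef|g, eg|f

Need y with e|fg ∨ y = efg and e|fg ∧ y = e|f|g.
Checking each element gives: ef|g, eg|f.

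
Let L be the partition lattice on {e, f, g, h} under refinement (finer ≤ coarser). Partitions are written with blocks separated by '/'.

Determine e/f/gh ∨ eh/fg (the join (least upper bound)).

Common upper bounds of {e/f/gh, eh/fg}: efgh.
The least among these is efgh.

efgh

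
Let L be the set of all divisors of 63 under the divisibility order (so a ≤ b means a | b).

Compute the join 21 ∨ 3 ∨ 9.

Common upper bounds of {21, 3, 9}: 63.
The least among these is 63.

63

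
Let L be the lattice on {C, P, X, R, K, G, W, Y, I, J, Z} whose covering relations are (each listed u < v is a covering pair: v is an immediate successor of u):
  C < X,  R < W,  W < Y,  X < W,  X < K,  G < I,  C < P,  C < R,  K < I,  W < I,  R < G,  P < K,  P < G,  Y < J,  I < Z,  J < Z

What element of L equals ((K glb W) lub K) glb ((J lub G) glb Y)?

K ∧ W = X
X ∨ K = K
J ∨ G = Z
Z ∧ Y = Y
K ∧ Y = X

X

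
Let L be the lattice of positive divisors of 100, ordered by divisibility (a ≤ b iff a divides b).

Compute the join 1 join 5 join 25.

25

In the divisibility order, the join is the least common multiple: lcm(1, 5, 25) = 25.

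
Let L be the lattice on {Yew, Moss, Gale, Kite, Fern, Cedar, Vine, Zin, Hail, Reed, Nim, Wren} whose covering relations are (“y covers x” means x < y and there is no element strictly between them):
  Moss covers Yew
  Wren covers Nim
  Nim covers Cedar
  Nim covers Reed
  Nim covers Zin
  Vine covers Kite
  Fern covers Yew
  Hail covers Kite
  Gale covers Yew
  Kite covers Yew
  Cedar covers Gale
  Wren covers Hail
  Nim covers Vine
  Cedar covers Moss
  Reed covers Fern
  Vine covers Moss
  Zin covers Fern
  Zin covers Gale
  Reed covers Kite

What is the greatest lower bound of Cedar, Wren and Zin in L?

Common lower bounds of {Cedar, Wren, Zin}: Gale, Yew.
The greatest among these is Gale.

Gale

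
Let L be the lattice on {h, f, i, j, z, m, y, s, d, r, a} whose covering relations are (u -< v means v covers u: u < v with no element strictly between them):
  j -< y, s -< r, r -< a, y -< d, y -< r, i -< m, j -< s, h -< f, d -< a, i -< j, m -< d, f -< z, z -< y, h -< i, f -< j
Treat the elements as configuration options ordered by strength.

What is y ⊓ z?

z

Common lower bounds of {y, z}: f, h, z.
The greatest among these is z.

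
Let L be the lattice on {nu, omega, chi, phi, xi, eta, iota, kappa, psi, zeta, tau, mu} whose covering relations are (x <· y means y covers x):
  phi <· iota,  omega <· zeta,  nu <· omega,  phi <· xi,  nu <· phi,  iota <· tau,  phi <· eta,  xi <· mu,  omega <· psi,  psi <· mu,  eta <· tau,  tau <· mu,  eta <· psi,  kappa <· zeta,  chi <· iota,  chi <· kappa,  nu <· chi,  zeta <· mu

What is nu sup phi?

Common upper bounds of {nu, phi}: eta, iota, mu, phi, psi, tau, xi.
The least among these is phi.

phi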